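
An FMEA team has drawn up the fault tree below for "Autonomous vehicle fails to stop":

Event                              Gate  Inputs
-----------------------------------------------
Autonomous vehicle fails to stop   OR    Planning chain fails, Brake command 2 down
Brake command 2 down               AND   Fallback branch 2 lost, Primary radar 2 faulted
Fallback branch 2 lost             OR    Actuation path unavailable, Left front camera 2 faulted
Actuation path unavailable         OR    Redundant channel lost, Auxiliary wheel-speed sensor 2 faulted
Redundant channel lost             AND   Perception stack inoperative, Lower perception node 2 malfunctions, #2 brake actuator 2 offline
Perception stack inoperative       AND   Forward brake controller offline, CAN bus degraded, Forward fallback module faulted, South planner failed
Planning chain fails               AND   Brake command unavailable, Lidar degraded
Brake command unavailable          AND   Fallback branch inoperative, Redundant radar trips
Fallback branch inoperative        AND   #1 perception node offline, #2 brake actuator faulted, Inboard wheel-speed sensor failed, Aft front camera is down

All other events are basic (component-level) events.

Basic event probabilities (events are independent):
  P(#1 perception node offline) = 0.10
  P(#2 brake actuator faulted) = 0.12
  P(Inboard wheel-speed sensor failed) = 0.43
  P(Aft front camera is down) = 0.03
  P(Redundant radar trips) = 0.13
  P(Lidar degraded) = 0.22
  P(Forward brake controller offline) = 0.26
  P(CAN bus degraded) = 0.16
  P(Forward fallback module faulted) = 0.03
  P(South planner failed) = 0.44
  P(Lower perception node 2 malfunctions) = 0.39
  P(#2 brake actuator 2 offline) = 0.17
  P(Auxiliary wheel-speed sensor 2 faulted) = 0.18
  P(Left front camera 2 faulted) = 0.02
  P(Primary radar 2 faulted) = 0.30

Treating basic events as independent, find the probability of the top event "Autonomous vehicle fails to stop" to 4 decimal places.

0.0589

P(Fallback branch inoperative) [AND] = 0.10 × 0.12 × 0.43 × 0.03 = 0.000155
P(Brake command unavailable) [AND] = 0.000155 × 0.13 = 0.000020
P(Planning chain fails) [AND] = 0.000020 × 0.22 = 0.000004
P(Perception stack inoperative) [AND] = 0.26 × 0.16 × 0.03 × 0.44 = 0.000549
P(Redundant channel lost) [AND] = 0.000549 × 0.39 × 0.17 = 0.000036
P(Actuation path unavailable) [OR] = 1 − (1−0.000036) × (1−0.18) = 0.180030
P(Fallback branch 2 lost) [OR] = 1 − (1−0.180030) × (1−0.02) = 0.196429
P(Brake command 2 down) [AND] = 0.196429 × 0.30 = 0.058929
P(Autonomous vehicle fails to stop) [OR] = 1 − (1−0.000004) × (1−0.058929) = 0.058933
Rounded to 4 decimal places: P(Autonomous vehicle fails to stop) ≈ 0.0589.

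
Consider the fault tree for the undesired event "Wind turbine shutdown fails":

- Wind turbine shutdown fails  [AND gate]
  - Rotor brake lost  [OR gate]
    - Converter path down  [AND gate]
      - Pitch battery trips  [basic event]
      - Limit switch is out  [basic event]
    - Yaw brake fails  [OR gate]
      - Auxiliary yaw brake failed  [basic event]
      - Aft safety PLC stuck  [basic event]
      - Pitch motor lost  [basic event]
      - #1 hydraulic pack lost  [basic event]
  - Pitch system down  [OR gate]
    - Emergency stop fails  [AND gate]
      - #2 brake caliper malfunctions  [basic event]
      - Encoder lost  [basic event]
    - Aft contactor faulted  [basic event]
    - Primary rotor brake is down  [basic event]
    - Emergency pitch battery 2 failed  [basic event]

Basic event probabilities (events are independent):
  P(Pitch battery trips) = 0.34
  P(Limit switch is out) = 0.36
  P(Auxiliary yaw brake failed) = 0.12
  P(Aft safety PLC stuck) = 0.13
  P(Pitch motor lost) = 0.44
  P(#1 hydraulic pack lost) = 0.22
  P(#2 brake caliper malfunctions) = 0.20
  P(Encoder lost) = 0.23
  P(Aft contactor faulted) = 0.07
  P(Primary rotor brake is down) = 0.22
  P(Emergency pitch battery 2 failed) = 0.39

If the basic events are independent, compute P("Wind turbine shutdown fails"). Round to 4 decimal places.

P(Converter path down) [AND] = 0.34 × 0.36 = 0.122400
P(Yaw brake fails) [OR] = 1 − (1−0.12) × (1−0.13) × (1−0.44) × (1−0.22) = 0.665586
P(Rotor brake lost) [OR] = 1 − (1−0.122400) × (1−0.665586) = 0.706518
P(Emergency stop fails) [AND] = 0.20 × 0.23 = 0.046000
P(Pitch system down) [OR] = 1 − (1−0.046000) × (1−0.07) × (1−0.22) × (1−0.39) = 0.577861
P(Wind turbine shutdown fails) [AND] = 0.706518 × 0.577861 = 0.408269
Rounded to 4 decimal places: P(Wind turbine shutdown fails) ≈ 0.4083.

0.4083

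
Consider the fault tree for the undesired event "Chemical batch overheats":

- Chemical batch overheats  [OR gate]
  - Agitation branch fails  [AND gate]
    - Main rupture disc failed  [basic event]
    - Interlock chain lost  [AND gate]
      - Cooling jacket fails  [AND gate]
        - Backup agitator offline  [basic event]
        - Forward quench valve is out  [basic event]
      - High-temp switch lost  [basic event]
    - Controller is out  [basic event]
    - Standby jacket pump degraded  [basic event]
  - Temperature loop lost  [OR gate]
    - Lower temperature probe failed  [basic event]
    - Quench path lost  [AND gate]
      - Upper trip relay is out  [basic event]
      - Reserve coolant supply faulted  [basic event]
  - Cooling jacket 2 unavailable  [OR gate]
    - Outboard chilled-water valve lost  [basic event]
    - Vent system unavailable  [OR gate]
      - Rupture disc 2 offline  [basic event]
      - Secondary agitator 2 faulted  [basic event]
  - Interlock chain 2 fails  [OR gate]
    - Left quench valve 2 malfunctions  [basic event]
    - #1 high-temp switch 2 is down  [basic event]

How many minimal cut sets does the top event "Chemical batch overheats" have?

8

Cooling jacket fails [AND]: one cut set from each child combined → 1 × 1 = 1 cut set(s).
Interlock chain lost [AND]: one cut set from each child combined → 1 × 1 = 1 cut set(s).
Agitation branch fails [AND]: one cut set from each child combined → 1 × 1 × 1 × 1 = 1 cut set(s).
Quench path lost [AND]: one cut set from each child combined → 1 × 1 = 1 cut set(s).
Temperature loop lost [OR]: union of children's cut sets → 2 cut set(s).
Vent system unavailable [OR]: union of children's cut sets → 2 cut set(s).
Cooling jacket 2 unavailable [OR]: union of children's cut sets → 3 cut set(s).
Interlock chain 2 fails [OR]: union of children's cut sets → 2 cut set(s).
Chemical batch overheats [OR]: union of children's cut sets → 8 cut set(s).
Minimal cut sets: {Backup agitator offline, Controller is out, Forward quench valve is out, High-temp switch lost, Main rupture disc failed, Standby jacket pump degraded}; {Lower temperature probe failed}; {Reserve coolant supply faulted, Upper trip relay is out}; {Outboard chilled-water valve lost}; {Rupture disc 2 offline}; {Secondary agitator 2 faulted}; {Left quench valve 2 malfunctions}; {#1 high-temp switch 2 is down}.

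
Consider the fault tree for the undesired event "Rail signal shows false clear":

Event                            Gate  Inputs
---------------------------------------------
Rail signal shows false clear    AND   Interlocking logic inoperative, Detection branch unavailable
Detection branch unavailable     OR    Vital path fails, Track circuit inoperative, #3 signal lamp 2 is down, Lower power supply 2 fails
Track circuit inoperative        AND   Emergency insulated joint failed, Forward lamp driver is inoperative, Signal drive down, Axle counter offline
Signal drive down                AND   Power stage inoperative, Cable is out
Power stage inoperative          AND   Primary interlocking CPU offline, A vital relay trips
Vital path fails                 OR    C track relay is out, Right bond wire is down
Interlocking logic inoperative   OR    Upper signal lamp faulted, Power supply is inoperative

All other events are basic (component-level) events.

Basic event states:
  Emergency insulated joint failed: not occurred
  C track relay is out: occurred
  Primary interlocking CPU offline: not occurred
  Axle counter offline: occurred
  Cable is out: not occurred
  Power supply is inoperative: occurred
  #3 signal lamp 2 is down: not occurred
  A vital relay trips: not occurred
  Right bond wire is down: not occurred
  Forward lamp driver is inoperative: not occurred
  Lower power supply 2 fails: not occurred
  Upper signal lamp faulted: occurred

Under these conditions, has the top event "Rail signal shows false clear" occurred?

Interlocking logic inoperative [OR]: Upper signal lamp faulted=occurs, Power supply is inoperative=occurs → at least one input occurs → occurs.
Vital path fails [OR]: C track relay is out=occurs, Right bond wire is down=not → at least one input occurs → occurs.
Power stage inoperative [AND]: Primary interlocking CPU offline=not, A vital relay trips=not → not all inputs occur → does not occur.
Signal drive down [AND]: Power stage inoperative=not, Cable is out=not → not all inputs occur → does not occur.
Track circuit inoperative [AND]: Emergency insulated joint failed=not, Forward lamp driver is inoperative=not, Signal drive down=not, Axle counter offline=occurs → not all inputs occur → does not occur.
Detection branch unavailable [OR]: Vital path fails=occurs, Track circuit inoperative=not, #3 signal lamp 2 is down=not, Lower power supply 2 fails=not → at least one input occurs → occurs.
Rail signal shows false clear [AND]: Interlocking logic inoperative=occurs, Detection branch unavailable=occurs → all inputs occur → occurs.

Yes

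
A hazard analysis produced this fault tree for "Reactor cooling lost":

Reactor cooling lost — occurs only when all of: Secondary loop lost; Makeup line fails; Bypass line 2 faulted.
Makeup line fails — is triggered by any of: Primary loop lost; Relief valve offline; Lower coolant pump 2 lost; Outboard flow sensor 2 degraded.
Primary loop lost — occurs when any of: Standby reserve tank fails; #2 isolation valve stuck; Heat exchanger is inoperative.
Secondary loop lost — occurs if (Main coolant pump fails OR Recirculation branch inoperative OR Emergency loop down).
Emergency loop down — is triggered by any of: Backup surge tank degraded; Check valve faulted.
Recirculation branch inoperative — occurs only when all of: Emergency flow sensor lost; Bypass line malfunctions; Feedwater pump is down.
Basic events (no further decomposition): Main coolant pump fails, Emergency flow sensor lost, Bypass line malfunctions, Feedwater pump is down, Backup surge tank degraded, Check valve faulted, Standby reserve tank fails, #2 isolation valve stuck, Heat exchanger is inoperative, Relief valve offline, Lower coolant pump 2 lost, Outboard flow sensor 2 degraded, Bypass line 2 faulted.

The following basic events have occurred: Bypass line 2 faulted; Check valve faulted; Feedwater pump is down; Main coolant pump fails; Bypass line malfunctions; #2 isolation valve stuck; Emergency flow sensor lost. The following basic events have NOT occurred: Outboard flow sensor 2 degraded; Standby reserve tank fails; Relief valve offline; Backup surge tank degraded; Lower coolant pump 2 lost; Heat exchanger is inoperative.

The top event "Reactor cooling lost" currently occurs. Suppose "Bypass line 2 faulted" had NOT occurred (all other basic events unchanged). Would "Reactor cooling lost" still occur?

Counterfactual: set "Bypass line 2 faulted" to not occurred.
Recirculation branch inoperative [AND]: Emergency flow sensor lost=occurs, Bypass line malfunctions=occurs, Feedwater pump is down=occurs → all inputs occur → occurs.
Emergency loop down [OR]: Backup surge tank degraded=not, Check valve faulted=occurs → at least one input occurs → occurs.
Secondary loop lost [OR]: Main coolant pump fails=occurs, Recirculation branch inoperative=occurs, Emergency loop down=occurs → at least one input occurs → occurs.
Primary loop lost [OR]: Standby reserve tank fails=not, #2 isolation valve stuck=occurs, Heat exchanger is inoperative=not → at least one input occurs → occurs.
Makeup line fails [OR]: Primary loop lost=occurs, Relief valve offline=not, Lower coolant pump 2 lost=not, Outboard flow sensor 2 degraded=not → at least one input occurs → occurs.
Reactor cooling lost [AND]: Secondary loop lost=occurs, Makeup line fails=occurs, Bypass line 2 faulted=not → not all inputs occur → does not occur.

No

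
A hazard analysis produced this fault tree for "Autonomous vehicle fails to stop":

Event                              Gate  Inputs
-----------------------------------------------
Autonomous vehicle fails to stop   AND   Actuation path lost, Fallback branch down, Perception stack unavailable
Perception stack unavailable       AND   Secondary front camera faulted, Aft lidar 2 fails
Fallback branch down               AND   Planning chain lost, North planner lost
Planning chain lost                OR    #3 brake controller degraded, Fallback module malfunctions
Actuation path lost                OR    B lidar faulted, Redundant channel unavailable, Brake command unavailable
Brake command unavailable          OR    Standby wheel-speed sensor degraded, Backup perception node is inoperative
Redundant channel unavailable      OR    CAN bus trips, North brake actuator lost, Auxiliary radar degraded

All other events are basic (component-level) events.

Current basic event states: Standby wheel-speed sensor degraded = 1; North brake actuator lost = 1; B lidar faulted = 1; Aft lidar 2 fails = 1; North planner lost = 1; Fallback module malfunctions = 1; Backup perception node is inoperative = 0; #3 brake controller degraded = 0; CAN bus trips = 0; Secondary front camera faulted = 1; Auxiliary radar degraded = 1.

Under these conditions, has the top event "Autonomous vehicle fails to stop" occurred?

Redundant channel unavailable [OR]: CAN bus trips=not, North brake actuator lost=occurs, Auxiliary radar degraded=occurs → at least one input occurs → occurs.
Brake command unavailable [OR]: Standby wheel-speed sensor degraded=occurs, Backup perception node is inoperative=not → at least one input occurs → occurs.
Actuation path lost [OR]: B lidar faulted=occurs, Redundant channel unavailable=occurs, Brake command unavailable=occurs → at least one input occurs → occurs.
Planning chain lost [OR]: #3 brake controller degraded=not, Fallback module malfunctions=occurs → at least one input occurs → occurs.
Fallback branch down [AND]: Planning chain lost=occurs, North planner lost=occurs → all inputs occur → occurs.
Perception stack unavailable [AND]: Secondary front camera faulted=occurs, Aft lidar 2 fails=occurs → all inputs occur → occurs.
Autonomous vehicle fails to stop [AND]: Actuation path lost=occurs, Fallback branch down=occurs, Perception stack unavailable=occurs → all inputs occur → occurs.

Yes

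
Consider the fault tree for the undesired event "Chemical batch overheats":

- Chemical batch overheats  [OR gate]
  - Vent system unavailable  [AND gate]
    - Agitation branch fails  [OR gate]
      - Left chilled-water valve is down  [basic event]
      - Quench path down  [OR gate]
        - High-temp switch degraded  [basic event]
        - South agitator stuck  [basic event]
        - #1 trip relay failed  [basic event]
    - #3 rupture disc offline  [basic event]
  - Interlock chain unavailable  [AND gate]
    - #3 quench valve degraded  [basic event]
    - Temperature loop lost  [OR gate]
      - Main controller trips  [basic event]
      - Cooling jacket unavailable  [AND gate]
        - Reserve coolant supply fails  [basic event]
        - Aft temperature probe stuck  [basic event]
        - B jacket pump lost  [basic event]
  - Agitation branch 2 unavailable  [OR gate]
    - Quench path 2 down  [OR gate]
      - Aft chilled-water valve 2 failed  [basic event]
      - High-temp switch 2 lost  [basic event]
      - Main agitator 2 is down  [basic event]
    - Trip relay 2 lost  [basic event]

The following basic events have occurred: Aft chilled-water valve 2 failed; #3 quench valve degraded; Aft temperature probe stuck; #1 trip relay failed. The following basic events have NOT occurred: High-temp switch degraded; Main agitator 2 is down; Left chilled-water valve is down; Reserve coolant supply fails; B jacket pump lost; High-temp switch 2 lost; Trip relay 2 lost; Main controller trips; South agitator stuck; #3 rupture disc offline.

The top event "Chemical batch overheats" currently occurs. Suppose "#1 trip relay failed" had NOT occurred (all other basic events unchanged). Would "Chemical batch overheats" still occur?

Counterfactual: set "#1 trip relay failed" to not occurred.
Quench path down [OR]: High-temp switch degraded=not, South agitator stuck=not, #1 trip relay failed=not → no input occurs → does not occur.
Agitation branch fails [OR]: Left chilled-water valve is down=not, Quench path down=not → no input occurs → does not occur.
Vent system unavailable [AND]: Agitation branch fails=not, #3 rupture disc offline=not → not all inputs occur → does not occur.
Cooling jacket unavailable [AND]: Reserve coolant supply fails=not, Aft temperature probe stuck=occurs, B jacket pump lost=not → not all inputs occur → does not occur.
Temperature loop lost [OR]: Main controller trips=not, Cooling jacket unavailable=not → no input occurs → does not occur.
Interlock chain unavailable [AND]: #3 quench valve degraded=occurs, Temperature loop lost=not → not all inputs occur → does not occur.
Quench path 2 down [OR]: Aft chilled-water valve 2 failed=occurs, High-temp switch 2 lost=not, Main agitator 2 is down=not → at least one input occurs → occurs.
Agitation branch 2 unavailable [OR]: Quench path 2 down=occurs, Trip relay 2 lost=not → at least one input occurs → occurs.
Chemical batch overheats [OR]: Vent system unavailable=not, Interlock chain unavailable=not, Agitation branch 2 unavailable=occurs → at least one input occurs → occurs.

Yes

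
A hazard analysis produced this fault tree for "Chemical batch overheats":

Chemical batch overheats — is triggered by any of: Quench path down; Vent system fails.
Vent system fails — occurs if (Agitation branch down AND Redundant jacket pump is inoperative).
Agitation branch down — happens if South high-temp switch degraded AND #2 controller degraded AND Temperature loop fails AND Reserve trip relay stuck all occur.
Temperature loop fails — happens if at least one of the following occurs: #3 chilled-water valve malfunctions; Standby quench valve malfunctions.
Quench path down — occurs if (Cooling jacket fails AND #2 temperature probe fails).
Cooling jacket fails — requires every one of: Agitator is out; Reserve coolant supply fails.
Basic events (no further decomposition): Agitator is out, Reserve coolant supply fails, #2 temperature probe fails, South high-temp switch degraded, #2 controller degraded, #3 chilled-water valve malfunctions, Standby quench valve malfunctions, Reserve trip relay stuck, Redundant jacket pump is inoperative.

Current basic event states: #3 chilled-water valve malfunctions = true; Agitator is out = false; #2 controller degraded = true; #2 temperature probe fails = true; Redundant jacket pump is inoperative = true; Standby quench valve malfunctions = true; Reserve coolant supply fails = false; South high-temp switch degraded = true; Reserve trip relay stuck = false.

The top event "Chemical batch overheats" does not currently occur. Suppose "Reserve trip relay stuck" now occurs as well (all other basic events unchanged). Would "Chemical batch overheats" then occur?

Counterfactual: set "Reserve trip relay stuck" to occurred.
Cooling jacket fails [AND]: Agitator is out=not, Reserve coolant supply fails=not → not all inputs occur → does not occur.
Quench path down [AND]: Cooling jacket fails=not, #2 temperature probe fails=occurs → not all inputs occur → does not occur.
Temperature loop fails [OR]: #3 chilled-water valve malfunctions=occurs, Standby quench valve malfunctions=occurs → at least one input occurs → occurs.
Agitation branch down [AND]: South high-temp switch degraded=occurs, #2 controller degraded=occurs, Temperature loop fails=occurs, Reserve trip relay stuck=occurs → all inputs occur → occurs.
Vent system fails [AND]: Agitation branch down=occurs, Redundant jacket pump is inoperative=occurs → all inputs occur → occurs.
Chemical batch overheats [OR]: Quench path down=not, Vent system fails=occurs → at least one input occurs → occurs.

Yes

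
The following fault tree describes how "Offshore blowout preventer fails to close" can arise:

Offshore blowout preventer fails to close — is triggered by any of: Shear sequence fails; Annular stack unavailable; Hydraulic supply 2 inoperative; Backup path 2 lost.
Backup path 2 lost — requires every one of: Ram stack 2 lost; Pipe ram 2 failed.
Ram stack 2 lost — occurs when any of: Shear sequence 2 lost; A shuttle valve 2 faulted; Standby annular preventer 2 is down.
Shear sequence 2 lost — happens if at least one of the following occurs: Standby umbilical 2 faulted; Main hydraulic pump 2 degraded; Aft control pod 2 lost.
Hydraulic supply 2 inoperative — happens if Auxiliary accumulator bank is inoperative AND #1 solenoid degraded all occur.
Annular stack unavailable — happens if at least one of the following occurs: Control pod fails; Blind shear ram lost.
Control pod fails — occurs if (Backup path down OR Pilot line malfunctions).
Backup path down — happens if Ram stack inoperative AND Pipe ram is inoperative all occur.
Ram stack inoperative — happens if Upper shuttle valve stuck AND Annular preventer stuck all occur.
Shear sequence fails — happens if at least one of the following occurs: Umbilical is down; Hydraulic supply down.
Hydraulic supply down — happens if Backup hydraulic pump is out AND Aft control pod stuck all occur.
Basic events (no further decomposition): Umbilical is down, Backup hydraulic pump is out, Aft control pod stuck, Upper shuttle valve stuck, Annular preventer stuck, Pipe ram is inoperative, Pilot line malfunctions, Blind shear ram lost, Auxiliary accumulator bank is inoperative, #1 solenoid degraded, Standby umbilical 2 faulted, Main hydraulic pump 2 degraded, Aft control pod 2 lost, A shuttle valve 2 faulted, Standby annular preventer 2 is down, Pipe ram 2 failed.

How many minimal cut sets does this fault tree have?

Hydraulic supply down [AND]: one cut set from each child combined → 1 × 1 = 1 cut set(s).
Shear sequence fails [OR]: union of children's cut sets → 2 cut set(s).
Ram stack inoperative [AND]: one cut set from each child combined → 1 × 1 = 1 cut set(s).
Backup path down [AND]: one cut set from each child combined → 1 × 1 = 1 cut set(s).
Control pod fails [OR]: union of children's cut sets → 2 cut set(s).
Annular stack unavailable [OR]: union of children's cut sets → 3 cut set(s).
Hydraulic supply 2 inoperative [AND]: one cut set from each child combined → 1 × 1 = 1 cut set(s).
Shear sequence 2 lost [OR]: union of children's cut sets → 3 cut set(s).
Ram stack 2 lost [OR]: union of children's cut sets → 5 cut set(s).
Backup path 2 lost [AND]: one cut set from each child combined → 5 × 1 = 5 cut set(s).
Offshore blowout preventer fails to close [OR]: union of children's cut sets → 11 cut set(s).

11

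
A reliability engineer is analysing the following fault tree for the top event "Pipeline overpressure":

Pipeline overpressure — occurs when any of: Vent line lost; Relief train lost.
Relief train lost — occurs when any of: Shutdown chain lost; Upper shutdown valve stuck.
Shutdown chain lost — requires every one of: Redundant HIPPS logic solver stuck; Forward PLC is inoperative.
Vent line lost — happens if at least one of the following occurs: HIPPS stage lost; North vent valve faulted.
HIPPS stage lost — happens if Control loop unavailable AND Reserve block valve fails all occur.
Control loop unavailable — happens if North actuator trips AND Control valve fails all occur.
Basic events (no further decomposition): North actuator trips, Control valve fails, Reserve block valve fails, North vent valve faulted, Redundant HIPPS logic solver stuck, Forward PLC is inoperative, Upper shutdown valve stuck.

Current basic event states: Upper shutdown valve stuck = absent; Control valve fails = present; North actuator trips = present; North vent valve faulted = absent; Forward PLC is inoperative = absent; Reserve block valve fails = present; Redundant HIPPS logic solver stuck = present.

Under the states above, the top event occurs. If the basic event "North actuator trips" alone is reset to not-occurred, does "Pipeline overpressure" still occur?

Counterfactual: set "North actuator trips" to not occurred.
Control loop unavailable [AND]: North actuator trips=not, Control valve fails=occurs → not all inputs occur → does not occur.
HIPPS stage lost [AND]: Control loop unavailable=not, Reserve block valve fails=occurs → not all inputs occur → does not occur.
Vent line lost [OR]: HIPPS stage lost=not, North vent valve faulted=not → no input occurs → does not occur.
Shutdown chain lost [AND]: Redundant HIPPS logic solver stuck=occurs, Forward PLC is inoperative=not → not all inputs occur → does not occur.
Relief train lost [OR]: Shutdown chain lost=not, Upper shutdown valve stuck=not → no input occurs → does not occur.
Pipeline overpressure [OR]: Vent line lost=not, Relief train lost=not → no input occurs → does not occur.

No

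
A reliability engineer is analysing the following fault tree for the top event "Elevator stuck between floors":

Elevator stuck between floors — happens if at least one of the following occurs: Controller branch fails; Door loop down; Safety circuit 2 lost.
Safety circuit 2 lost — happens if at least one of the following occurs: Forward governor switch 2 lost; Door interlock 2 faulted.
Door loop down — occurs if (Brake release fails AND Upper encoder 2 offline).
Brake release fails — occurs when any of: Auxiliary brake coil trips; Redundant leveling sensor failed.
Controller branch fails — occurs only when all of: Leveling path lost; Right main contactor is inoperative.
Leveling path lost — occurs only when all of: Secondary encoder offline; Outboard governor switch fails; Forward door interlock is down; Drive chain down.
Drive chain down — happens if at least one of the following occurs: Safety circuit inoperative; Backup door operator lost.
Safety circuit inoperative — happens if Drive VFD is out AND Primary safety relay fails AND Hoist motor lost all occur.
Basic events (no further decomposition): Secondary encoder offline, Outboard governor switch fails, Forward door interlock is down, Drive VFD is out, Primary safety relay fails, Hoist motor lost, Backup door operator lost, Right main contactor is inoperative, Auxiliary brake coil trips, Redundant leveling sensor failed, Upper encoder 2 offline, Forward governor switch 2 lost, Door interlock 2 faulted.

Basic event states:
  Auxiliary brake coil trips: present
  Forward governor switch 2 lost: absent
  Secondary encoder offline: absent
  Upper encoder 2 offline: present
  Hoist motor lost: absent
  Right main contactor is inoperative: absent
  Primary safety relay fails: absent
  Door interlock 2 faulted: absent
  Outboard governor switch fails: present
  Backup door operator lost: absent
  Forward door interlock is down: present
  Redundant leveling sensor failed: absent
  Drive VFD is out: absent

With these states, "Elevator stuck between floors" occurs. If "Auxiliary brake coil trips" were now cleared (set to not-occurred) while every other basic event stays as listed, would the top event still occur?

Counterfactual: set "Auxiliary brake coil trips" to not occurred.
Safety circuit inoperative [AND]: Drive VFD is out=not, Primary safety relay fails=not, Hoist motor lost=not → not all inputs occur → does not occur.
Drive chain down [OR]: Safety circuit inoperative=not, Backup door operator lost=not → no input occurs → does not occur.
Leveling path lost [AND]: Secondary encoder offline=not, Outboard governor switch fails=occurs, Forward door interlock is down=occurs, Drive chain down=not → not all inputs occur → does not occur.
Controller branch fails [AND]: Leveling path lost=not, Right main contactor is inoperative=not → not all inputs occur → does not occur.
Brake release fails [OR]: Auxiliary brake coil trips=not, Redundant leveling sensor failed=not → no input occurs → does not occur.
Door loop down [AND]: Brake release fails=not, Upper encoder 2 offline=occurs → not all inputs occur → does not occur.
Safety circuit 2 lost [OR]: Forward governor switch 2 lost=not, Door interlock 2 faulted=not → no input occurs → does not occur.
Elevator stuck between floors [OR]: Controller branch fails=not, Door loop down=not, Safety circuit 2 lost=not → no input occurs → does not occur.

No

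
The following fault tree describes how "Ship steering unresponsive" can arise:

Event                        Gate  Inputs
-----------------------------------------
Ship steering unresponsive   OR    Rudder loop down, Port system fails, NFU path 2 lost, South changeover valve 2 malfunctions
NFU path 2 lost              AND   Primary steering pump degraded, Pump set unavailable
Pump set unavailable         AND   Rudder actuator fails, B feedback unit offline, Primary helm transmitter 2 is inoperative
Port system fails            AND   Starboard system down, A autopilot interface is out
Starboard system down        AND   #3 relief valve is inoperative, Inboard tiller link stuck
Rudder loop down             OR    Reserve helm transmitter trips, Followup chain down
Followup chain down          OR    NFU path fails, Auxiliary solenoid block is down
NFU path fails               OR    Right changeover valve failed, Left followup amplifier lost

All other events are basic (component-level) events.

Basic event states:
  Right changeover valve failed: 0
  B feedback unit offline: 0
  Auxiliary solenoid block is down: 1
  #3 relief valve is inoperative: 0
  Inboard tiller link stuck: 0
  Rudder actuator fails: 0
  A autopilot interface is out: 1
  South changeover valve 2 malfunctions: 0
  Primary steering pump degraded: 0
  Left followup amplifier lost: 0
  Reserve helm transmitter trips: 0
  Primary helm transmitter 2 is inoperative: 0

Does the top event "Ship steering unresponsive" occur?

Yes

NFU path fails [OR]: Right changeover valve failed=not, Left followup amplifier lost=not → no input occurs → does not occur.
Followup chain down [OR]: NFU path fails=not, Auxiliary solenoid block is down=occurs → at least one input occurs → occurs.
Rudder loop down [OR]: Reserve helm transmitter trips=not, Followup chain down=occurs → at least one input occurs → occurs.
Starboard system down [AND]: #3 relief valve is inoperative=not, Inboard tiller link stuck=not → not all inputs occur → does not occur.
Port system fails [AND]: Starboard system down=not, A autopilot interface is out=occurs → not all inputs occur → does not occur.
Pump set unavailable [AND]: Rudder actuator fails=not, B feedback unit offline=not, Primary helm transmitter 2 is inoperative=not → not all inputs occur → does not occur.
NFU path 2 lost [AND]: Primary steering pump degraded=not, Pump set unavailable=not → not all inputs occur → does not occur.
Ship steering unresponsive [OR]: Rudder loop down=occurs, Port system fails=not, NFU path 2 lost=not, South changeover valve 2 malfunctions=not → at least one input occurs → occurs.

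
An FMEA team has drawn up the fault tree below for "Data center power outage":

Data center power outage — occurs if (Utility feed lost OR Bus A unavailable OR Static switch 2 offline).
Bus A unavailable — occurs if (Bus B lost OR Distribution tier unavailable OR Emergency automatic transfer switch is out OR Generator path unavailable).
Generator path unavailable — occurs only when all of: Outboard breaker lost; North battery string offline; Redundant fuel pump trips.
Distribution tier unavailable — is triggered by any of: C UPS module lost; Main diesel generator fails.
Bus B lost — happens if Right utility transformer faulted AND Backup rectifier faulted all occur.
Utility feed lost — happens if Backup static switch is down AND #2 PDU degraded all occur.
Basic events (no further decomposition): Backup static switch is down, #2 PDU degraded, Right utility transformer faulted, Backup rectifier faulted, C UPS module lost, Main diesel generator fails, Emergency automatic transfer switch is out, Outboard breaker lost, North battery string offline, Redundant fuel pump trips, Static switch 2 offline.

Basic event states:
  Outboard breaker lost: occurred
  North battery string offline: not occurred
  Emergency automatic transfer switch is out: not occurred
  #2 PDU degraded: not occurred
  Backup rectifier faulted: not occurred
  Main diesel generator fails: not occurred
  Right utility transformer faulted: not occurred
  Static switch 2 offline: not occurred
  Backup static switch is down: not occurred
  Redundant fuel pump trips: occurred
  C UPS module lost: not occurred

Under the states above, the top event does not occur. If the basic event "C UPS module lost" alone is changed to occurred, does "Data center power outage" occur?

Yes

Counterfactual: set "C UPS module lost" to occurred.
Utility feed lost [AND]: Backup static switch is down=not, #2 PDU degraded=not → not all inputs occur → does not occur.
Bus B lost [AND]: Right utility transformer faulted=not, Backup rectifier faulted=not → not all inputs occur → does not occur.
Distribution tier unavailable [OR]: C UPS module lost=occurs, Main diesel generator fails=not → at least one input occurs → occurs.
Generator path unavailable [AND]: Outboard breaker lost=occurs, North battery string offline=not, Redundant fuel pump trips=occurs → not all inputs occur → does not occur.
Bus A unavailable [OR]: Bus B lost=not, Distribution tier unavailable=occurs, Emergency automatic transfer switch is out=not, Generator path unavailable=not → at least one input occurs → occurs.
Data center power outage [OR]: Utility feed lost=not, Bus A unavailable=occurs, Static switch 2 offline=not → at least one input occurs → occurs.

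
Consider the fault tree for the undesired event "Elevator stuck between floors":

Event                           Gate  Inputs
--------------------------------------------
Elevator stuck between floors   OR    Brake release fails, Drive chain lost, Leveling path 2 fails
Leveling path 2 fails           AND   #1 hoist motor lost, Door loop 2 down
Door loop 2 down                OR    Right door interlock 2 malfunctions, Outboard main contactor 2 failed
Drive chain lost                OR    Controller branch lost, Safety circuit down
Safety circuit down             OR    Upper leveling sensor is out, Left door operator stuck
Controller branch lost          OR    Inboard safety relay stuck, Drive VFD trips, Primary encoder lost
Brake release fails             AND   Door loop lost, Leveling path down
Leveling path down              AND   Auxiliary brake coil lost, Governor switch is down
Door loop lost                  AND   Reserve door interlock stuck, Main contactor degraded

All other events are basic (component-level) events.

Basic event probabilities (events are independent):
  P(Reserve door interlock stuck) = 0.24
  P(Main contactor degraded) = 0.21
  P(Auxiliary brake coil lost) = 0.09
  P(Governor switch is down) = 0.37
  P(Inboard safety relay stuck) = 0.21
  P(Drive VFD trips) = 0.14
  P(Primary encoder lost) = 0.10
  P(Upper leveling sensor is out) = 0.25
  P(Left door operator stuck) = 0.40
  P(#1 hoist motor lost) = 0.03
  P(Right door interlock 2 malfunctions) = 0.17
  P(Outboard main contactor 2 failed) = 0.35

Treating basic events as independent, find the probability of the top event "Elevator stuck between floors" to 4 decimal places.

0.7291

P(Door loop lost) [AND] = 0.24 × 0.21 = 0.050400
P(Leveling path down) [AND] = 0.09 × 0.37 = 0.033300
P(Brake release fails) [AND] = 0.050400 × 0.033300 = 0.001678
P(Controller branch lost) [OR] = 1 − (1−0.21) × (1−0.14) × (1−0.10) = 0.388540
P(Safety circuit down) [OR] = 1 − (1−0.25) × (1−0.40) = 0.550000
P(Drive chain lost) [OR] = 1 − (1−0.388540) × (1−0.550000) = 0.724843
P(Door loop 2 down) [OR] = 1 − (1−0.17) × (1−0.35) = 0.460500
P(Leveling path 2 fails) [AND] = 0.03 × 0.460500 = 0.013815
P(Elevator stuck between floors) [OR] = 1 − (1−0.001678) × (1−0.724843) × (1−0.013815) = 0.729100
Rounded to 4 decimal places: P(Elevator stuck between floors) ≈ 0.7291.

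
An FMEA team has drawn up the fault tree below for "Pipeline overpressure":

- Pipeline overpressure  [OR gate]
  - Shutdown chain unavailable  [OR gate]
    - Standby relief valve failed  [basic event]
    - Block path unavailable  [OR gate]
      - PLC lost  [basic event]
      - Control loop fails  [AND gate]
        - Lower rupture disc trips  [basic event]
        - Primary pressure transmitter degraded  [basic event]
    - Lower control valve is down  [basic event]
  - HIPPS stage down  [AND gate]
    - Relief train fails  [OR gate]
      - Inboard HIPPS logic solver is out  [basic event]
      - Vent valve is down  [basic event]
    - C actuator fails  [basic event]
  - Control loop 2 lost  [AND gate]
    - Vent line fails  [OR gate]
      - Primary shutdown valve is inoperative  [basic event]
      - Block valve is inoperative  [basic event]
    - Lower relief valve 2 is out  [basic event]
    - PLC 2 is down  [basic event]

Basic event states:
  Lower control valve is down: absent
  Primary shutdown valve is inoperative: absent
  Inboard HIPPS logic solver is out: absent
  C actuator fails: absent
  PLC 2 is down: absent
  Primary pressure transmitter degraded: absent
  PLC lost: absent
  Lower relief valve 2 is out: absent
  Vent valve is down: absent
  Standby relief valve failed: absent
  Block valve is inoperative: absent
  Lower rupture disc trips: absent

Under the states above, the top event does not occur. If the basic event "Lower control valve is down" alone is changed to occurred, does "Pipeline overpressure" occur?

Yes

Counterfactual: set "Lower control valve is down" to occurred.
Control loop fails [AND]: Lower rupture disc trips=not, Primary pressure transmitter degraded=not → not all inputs occur → does not occur.
Block path unavailable [OR]: PLC lost=not, Control loop fails=not → no input occurs → does not occur.
Shutdown chain unavailable [OR]: Standby relief valve failed=not, Block path unavailable=not, Lower control valve is down=occurs → at least one input occurs → occurs.
Relief train fails [OR]: Inboard HIPPS logic solver is out=not, Vent valve is down=not → no input occurs → does not occur.
HIPPS stage down [AND]: Relief train fails=not, C actuator fails=not → not all inputs occur → does not occur.
Vent line fails [OR]: Primary shutdown valve is inoperative=not, Block valve is inoperative=not → no input occurs → does not occur.
Control loop 2 lost [AND]: Vent line fails=not, Lower relief valve 2 is out=not, PLC 2 is down=not → not all inputs occur → does not occur.
Pipeline overpressure [OR]: Shutdown chain unavailable=occurs, HIPPS stage down=not, Control loop 2 lost=not → at least one input occurs → occurs.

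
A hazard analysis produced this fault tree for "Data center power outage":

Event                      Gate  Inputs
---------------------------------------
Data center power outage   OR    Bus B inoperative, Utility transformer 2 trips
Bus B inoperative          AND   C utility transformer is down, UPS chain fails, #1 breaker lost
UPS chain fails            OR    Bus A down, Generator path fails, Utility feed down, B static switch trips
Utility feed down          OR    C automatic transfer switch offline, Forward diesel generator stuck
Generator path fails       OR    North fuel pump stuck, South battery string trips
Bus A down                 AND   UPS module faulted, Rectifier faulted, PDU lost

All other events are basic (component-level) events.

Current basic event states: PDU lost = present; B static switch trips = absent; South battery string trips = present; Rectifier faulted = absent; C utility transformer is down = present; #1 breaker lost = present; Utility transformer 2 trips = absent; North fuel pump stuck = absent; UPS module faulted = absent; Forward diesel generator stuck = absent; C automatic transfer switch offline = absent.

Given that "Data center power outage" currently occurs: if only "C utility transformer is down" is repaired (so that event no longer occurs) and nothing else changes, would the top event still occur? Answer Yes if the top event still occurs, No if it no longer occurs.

Counterfactual: set "C utility transformer is down" to not occurred.
Bus A down [AND]: UPS module faulted=not, Rectifier faulted=not, PDU lost=occurs → not all inputs occur → does not occur.
Generator path fails [OR]: North fuel pump stuck=not, South battery string trips=occurs → at least one input occurs → occurs.
Utility feed down [OR]: C automatic transfer switch offline=not, Forward diesel generator stuck=not → no input occurs → does not occur.
UPS chain fails [OR]: Bus A down=not, Generator path fails=occurs, Utility feed down=not, B static switch trips=not → at least one input occurs → occurs.
Bus B inoperative [AND]: C utility transformer is down=not, UPS chain fails=occurs, #1 breaker lost=occurs → not all inputs occur → does not occur.
Data center power outage [OR]: Bus B inoperative=not, Utility transformer 2 trips=not → no input occurs → does not occur.

No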